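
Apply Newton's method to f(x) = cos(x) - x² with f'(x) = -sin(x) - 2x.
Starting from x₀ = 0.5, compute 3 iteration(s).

f(x) = cos(x) - x²
f'(x) = -sin(x) - 2x
x₀ = 0.5

Newton-Raphson formula: x_{n+1} = x_n - f(x_n)/f'(x_n)

Iteration 1:
  f(0.500000) = 0.627583
  f'(0.500000) = -1.479426
  x_1 = 0.500000 - 0.627583/(-1.479426) = 0.924207
Iteration 2:
  f(0.924207) = -0.251691
  f'(0.924207) = -2.646557
  x_2 = 0.924207 - (-0.251691)/(-2.646557) = 0.829106
Iteration 3:
  f(0.829106) = -0.011881
  f'(0.829106) = -2.395539
  x_3 = 0.829106 - (-0.011881)/(-2.395539) = 0.824146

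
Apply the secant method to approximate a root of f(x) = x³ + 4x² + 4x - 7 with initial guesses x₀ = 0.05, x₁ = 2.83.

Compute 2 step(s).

f(x) = x³ + 4x² + 4x - 7
x₀ = 0.05, x₁ = 2.83

Secant formula: x_{n+1} = x_n - f(x_n)(x_n - x_{n-1})/(f(x_n) - f(x_{n-1}))

Iteration 1:
  f(0.050000) = -6.789875
  f(2.830000) = 59.020787
  x_2 = 2.830000 - 59.020787×(2.830000 - 0.050000)/(59.020787 - (-6.789875))
       = 0.336821
Iteration 2:
  f(2.830000) = 59.020787
  f(0.336821) = -5.160714
  x_3 = 0.336821 - (-5.160714)×(0.336821 - 2.830000)/(-5.160714 - 59.020787)
       = 0.537292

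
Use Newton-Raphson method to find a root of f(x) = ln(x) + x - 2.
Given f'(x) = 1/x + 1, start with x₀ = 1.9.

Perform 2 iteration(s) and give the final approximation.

f(x) = ln(x) + x - 2
f'(x) = 1/x + 1
x₀ = 1.9

Newton-Raphson formula: x_{n+1} = x_n - f(x_n)/f'(x_n)

Iteration 1:
  f(1.900000) = 0.541854
  f'(1.900000) = 1.526316
  x_1 = 1.900000 - 0.541854/1.526316 = 1.544992
Iteration 2:
  f(1.544992) = -0.019989
  f'(1.544992) = 1.647252
  x_2 = 1.544992 - (-0.019989)/1.647252 = 1.557127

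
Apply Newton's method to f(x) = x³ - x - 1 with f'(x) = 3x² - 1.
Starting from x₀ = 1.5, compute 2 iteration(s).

f(x) = x³ - x - 1
f'(x) = 3x² - 1
x₀ = 1.5

Newton-Raphson formula: x_{n+1} = x_n - f(x_n)/f'(x_n)

Iteration 1:
  f(1.500000) = 0.875000
  f'(1.500000) = 5.750000
  x_1 = 1.500000 - 0.875000/5.750000 = 1.347826
Iteration 2:
  f(1.347826) = 0.100682
  f'(1.347826) = 4.449905
  x_2 = 1.347826 - 0.100682/4.449905 = 1.325200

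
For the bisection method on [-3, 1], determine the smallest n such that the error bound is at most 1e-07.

We need (b-a)/2^n ≤ 1e-07
(1 - (-3))/2^n ≤ 1e-07
4/2^n ≤ 1e-07
2^n ≥ 40000000
n ≥ log₂(40000000) = 25.25
n ≥ 26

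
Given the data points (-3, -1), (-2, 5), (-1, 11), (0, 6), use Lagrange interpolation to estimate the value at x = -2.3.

Lagrange interpolation formula:
P(x) = Σ yᵢ × Lᵢ(x)
where Lᵢ(x) = Π_{j≠i} (x - xⱼ)/(xᵢ - xⱼ)

L_0(-2.3) = (-2.3 - (-2))/(-3 - (-2)) × (-2.3 - (-1))/(-3 - (-1)) × (-2.3 - 0)/(-3 - 0) = 0.149500
L_1(-2.3) = (-2.3 - (-3))/(-2 - (-3)) × (-2.3 - (-1))/(-2 - (-1)) × (-2.3 - 0)/(-2 - 0) = 1.046500
L_2(-2.3) = (-2.3 - (-3))/(-1 - (-3)) × (-2.3 - (-2))/(-1 - (-2)) × (-2.3 - 0)/(-1 - 0) = -0.241500
L_3(-2.3) = (-2.3 - (-3))/(0 - (-3)) × (-2.3 - (-2))/(0 - (-2)) × (-2.3 - (-1))/(0 - (-1)) = 0.045500

P(-2.3) = (-1)×L_0(-2.3) + 5×L_1(-2.3) + 11×L_2(-2.3) + 6×L_3(-2.3)
P(-2.3) = 2.699500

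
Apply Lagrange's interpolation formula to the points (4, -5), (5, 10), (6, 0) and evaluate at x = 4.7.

Lagrange interpolation formula:
P(x) = Σ yᵢ × Lᵢ(x)
where Lᵢ(x) = Π_{j≠i} (x - xⱼ)/(xᵢ - xⱼ)

L_0(4.7) = (4.7 - 5)/(4 - 5) × (4.7 - 6)/(4 - 6) = 0.195000
L_1(4.7) = (4.7 - 4)/(5 - 4) × (4.7 - 6)/(5 - 6) = 0.910000
L_2(4.7) = (4.7 - 4)/(6 - 4) × (4.7 - 5)/(6 - 5) = -0.105000

P(4.7) = (-5)×L_0(4.7) + 10×L_1(4.7) + 0×L_2(4.7)
P(4.7) = 8.125000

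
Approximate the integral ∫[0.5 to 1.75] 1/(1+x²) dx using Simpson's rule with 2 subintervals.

f(x) = 1/(1+x²)
a = 0.5, b = 1.75, n = 2
h = (b - a)/n = 0.625000

Simpson's rule: (h/3)[f(x₀) + 4f(x₁) + 2f(x₂) + ... + f(xₙ)]

x_0 = 0.5000, f(x_0) = 0.800000, coefficient = 1
x_1 = 1.1250, f(x_1) = 0.441379, coefficient = 4
x_2 = 1.7500, f(x_2) = 0.246154, coefficient = 1

I ≈ (0.625000/3) × 2.811671 = 0.585765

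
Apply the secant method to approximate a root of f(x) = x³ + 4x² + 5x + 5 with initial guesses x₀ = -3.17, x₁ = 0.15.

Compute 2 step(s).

f(x) = x³ + 4x² + 5x + 5
x₀ = -3.17, x₁ = 0.15

Secant formula: x_{n+1} = x_n - f(x_n)(x_n - x_{n-1})/(f(x_n) - f(x_{n-1}))

Iteration 1:
  f(-3.170000) = -2.509413
  f(0.150000) = 5.843375
  x_2 = 0.150000 - 5.843375×(0.150000 - (-3.170000))/(5.843375 - (-2.509413))
       = -2.172578
Iteration 2:
  f(0.150000) = 5.843375
  f(-2.172578) = 2.762715
  x_3 = -2.172578 - 2.762715×(-2.172578 - 0.150000)/(2.762715 - 5.843375)
       = -4.255451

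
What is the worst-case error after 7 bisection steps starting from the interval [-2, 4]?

Bisection error bound: |error| ≤ (b-a)/2^n
|error| ≤ (4 - (-2))/2^7 = 6/2^7
|error| ≤ 0.0468750000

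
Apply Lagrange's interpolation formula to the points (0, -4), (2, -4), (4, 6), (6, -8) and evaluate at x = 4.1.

Lagrange interpolation formula:
P(x) = Σ yᵢ × Lᵢ(x)
where Lᵢ(x) = Π_{j≠i} (x - xⱼ)/(xᵢ - xⱼ)

L_0(4.1) = (4.1 - 2)/(0 - 2) × (4.1 - 4)/(0 - 4) × (4.1 - 6)/(0 - 6) = 0.008312
L_1(4.1) = (4.1 - 0)/(2 - 0) × (4.1 - 4)/(2 - 4) × (4.1 - 6)/(2 - 6) = -0.048687
L_2(4.1) = (4.1 - 0)/(4 - 0) × (4.1 - 2)/(4 - 2) × (4.1 - 6)/(4 - 6) = 1.022437
L_3(4.1) = (4.1 - 0)/(6 - 0) × (4.1 - 2)/(6 - 2) × (4.1 - 4)/(6 - 4) = 0.017937

P(4.1) = (-4)×L_0(4.1) + (-4)×L_1(4.1) + 6×L_2(4.1) + (-8)×L_3(4.1)
P(4.1) = 6.152625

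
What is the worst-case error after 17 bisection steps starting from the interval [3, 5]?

Bisection error bound: |error| ≤ (b-a)/2^n
|error| ≤ (5 - 3)/2^17 = 2/2^17
|error| ≤ 0.0000152588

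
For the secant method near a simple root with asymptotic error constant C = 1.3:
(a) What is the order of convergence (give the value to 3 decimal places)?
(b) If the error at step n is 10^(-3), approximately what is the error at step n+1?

(a) Secant method has superlinear convergence with order φ = (1+√5)/2 ≈ 1.618.
    This means |e_{n+1}| ≈ C|e_n|^1.618.

(b) With |e_n| = 10^(-3) and C = 1.3:
    |e_{n+1}| ≈ 1.3 × (10^(-3))^1.618 = 1.3 × 10^(-4.85)

(a) ≈ 1.618 (golden ratio); (b) |e_{n+1}| ≈ 1.819e-05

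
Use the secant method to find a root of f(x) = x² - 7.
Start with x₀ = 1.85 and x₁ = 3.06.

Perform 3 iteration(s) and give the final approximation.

f(x) = x² - 7
x₀ = 1.85, x₁ = 3.06

Secant formula: x_{n+1} = x_n - f(x_n)(x_n - x_{n-1})/(f(x_n) - f(x_{n-1}))

Iteration 1:
  f(1.850000) = -3.577500
  f(3.060000) = 2.363600
  x_2 = 3.060000 - 2.363600×(3.060000 - 1.850000)/(2.363600 - (-3.577500))
       = 2.578615
Iteration 2:
  f(3.060000) = 2.363600
  f(2.578615) = -0.350744
  x_3 = 2.578615 - (-0.350744)×(2.578615 - 3.060000)/(-0.350744 - 2.363600)
       = 2.640819
Iteration 3:
  f(2.578615) = -0.350744
  f(2.640819) = -0.026075
  x_4 = 2.640819 - (-0.026075)×(2.640819 - 2.578615)/(-0.026075 - (-0.350744))
       = 2.645815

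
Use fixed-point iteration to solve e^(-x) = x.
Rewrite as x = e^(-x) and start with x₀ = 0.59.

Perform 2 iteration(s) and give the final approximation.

Equation: e^(-x) = x
Fixed-point form: x = e^(-x)
x₀ = 0.59

x_1 = g(0.590000) = 0.554327
x_2 = g(0.554327) = 0.574459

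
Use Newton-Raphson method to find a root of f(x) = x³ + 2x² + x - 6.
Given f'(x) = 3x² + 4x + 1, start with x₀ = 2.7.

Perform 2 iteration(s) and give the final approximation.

f(x) = x³ + 2x² + x - 6
f'(x) = 3x² + 4x + 1
x₀ = 2.7

Newton-Raphson formula: x_{n+1} = x_n - f(x_n)/f'(x_n)

Iteration 1:
  f(2.700000) = 30.963000
  f'(2.700000) = 33.670000
  x_1 = 2.700000 - 30.963000/33.670000 = 1.780398
Iteration 2:
  f(1.780398) = 7.763568
  f'(1.780398) = 17.631043
  x_2 = 1.780398 - 7.763568/17.631043 = 1.340063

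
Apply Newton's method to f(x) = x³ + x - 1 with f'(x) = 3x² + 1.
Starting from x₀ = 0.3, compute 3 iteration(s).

f(x) = x³ + x - 1
f'(x) = 3x² + 1
x₀ = 0.3

Newton-Raphson formula: x_{n+1} = x_n - f(x_n)/f'(x_n)

Iteration 1:
  f(0.300000) = -0.673000
  f'(0.300000) = 1.270000
  x_1 = 0.300000 - (-0.673000)/1.270000 = 0.829921
Iteration 2:
  f(0.829921) = 0.401546
  f'(0.829921) = 3.066308
  x_2 = 0.829921 - 0.401546/3.066308 = 0.698967
Iteration 3:
  f(0.698967) = 0.040451
  f'(0.698967) = 2.465665
  x_3 = 0.698967 - 0.040451/2.465665 = 0.682561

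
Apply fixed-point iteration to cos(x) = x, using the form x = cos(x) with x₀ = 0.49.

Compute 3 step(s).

Equation: cos(x) = x
Fixed-point form: x = cos(x)
x₀ = 0.49

x_1 = g(0.490000) = 0.882333
x_2 = g(0.882333) = 0.635351
x_3 = g(0.635351) = 0.804863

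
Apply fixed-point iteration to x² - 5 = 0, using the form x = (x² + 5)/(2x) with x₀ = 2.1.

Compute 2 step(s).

Equation: x² - 5 = 0
Fixed-point form: x = (x² + 5)/(2x)
x₀ = 2.1

x_1 = g(2.100000) = 2.240476
x_2 = g(2.240476) = 2.236072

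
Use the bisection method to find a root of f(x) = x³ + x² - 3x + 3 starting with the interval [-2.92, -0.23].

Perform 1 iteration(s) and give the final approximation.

f(x) = x³ + x² - 3x + 3
Initial interval: [-2.92, -0.23]

Iteration 1:
  c_1 = (-2.920000 + (-0.230000))/2 = -1.575000
  f(c_1) = f(-1.575000) = 6.298641
  f(a) × f(c) < 0, new interval: [-2.920000, -1.575000]

After 1 iteration(s), the approximation is c_1 = -1.575000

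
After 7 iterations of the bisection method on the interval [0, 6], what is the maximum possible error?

Bisection error bound: |error| ≤ (b-a)/2^n
|error| ≤ (6 - 0)/2^7 = 6/2^7
|error| ≤ 0.0468750000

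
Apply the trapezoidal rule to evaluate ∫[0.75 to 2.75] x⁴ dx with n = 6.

f(x) = x⁴
a = 0.75, b = 2.75, n = 6
h = (b - a)/n = 0.333333

Trapezoidal rule: (h/2)[f(x₀) + 2f(x₁) + 2f(x₂) + ... + f(xₙ)]

x_0 = 0.7500, f(x_0) = 0.316406, coefficient = 1
x_1 = 1.0833, f(x_1) = 1.377363, coefficient = 2
x_2 = 1.4167, f(x_2) = 4.027826, coefficient = 2
x_3 = 1.7500, f(x_3) = 9.378906, coefficient = 2
x_4 = 2.0833, f(x_4) = 18.838011, coefficient = 2
x_5 = 2.4167, f(x_5) = 34.108845, coefficient = 2
x_6 = 2.7500, f(x_6) = 57.191406, coefficient = 1

I ≈ (0.333333/2) × 192.969715 = 32.161619
Exact value: 31.407813
Error: 0.753807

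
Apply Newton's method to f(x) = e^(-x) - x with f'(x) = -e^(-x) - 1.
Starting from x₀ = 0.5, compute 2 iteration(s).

f(x) = e^(-x) - x
f'(x) = -e^(-x) - 1
x₀ = 0.5

Newton-Raphson formula: x_{n+1} = x_n - f(x_n)/f'(x_n)

Iteration 1:
  f(0.500000) = 0.106531
  f'(0.500000) = -1.606531
  x_1 = 0.500000 - 0.106531/(-1.606531) = 0.566311
Iteration 2:
  f(0.566311) = 0.001305
  f'(0.566311) = -1.567616
  x_2 = 0.566311 - 0.001305/(-1.567616) = 0.567143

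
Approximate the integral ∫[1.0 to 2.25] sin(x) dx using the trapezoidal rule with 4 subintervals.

f(x) = sin(x)
a = 1.0, b = 2.25, n = 4
h = (b - a)/n = 0.312500

Trapezoidal rule: (h/2)[f(x₀) + 2f(x₁) + 2f(x₂) + ... + f(xₙ)]

x_0 = 1.0000, f(x_0) = 0.841471, coefficient = 1
x_1 = 1.3125, f(x_1) = 0.966827, coefficient = 2
x_2 = 1.6250, f(x_2) = 0.998531, coefficient = 2
x_3 = 1.9375, f(x_3) = 0.933514, coefficient = 2
x_4 = 2.2500, f(x_4) = 0.778073, coefficient = 1

I ≈ (0.312500/2) × 7.417289 = 1.158951
Exact value: 1.168476
Error: 0.009525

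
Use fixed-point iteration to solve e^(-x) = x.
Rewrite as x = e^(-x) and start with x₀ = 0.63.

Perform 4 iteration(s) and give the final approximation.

Equation: e^(-x) = x
Fixed-point form: x = e^(-x)
x₀ = 0.63

x_1 = g(0.630000) = 0.532592
x_2 = g(0.532592) = 0.587081
x_3 = g(0.587081) = 0.555948
x_4 = g(0.555948) = 0.573529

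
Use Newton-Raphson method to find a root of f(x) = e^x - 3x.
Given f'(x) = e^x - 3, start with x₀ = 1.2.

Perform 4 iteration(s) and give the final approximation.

f(x) = e^x - 3x
f'(x) = e^x - 3
x₀ = 1.2

Newton-Raphson formula: x_{n+1} = x_n - f(x_n)/f'(x_n)

Iteration 1:
  f(1.200000) = -0.279883
  f'(1.200000) = 0.320117
  x_1 = 1.200000 - (-0.279883)/0.320117 = 2.074315
Iteration 2:
  f(2.074315) = 1.736148
  f'(2.074315) = 4.959094
  x_2 = 2.074315 - 1.736148/4.959094 = 1.724221
Iteration 3:
  f(1.724221) = 0.435488
  f'(1.724221) = 2.608152
  x_3 = 1.724221 - 0.435488/2.608152 = 1.557249
Iteration 4:
  f(1.557249) = 0.074001
  f'(1.557249) = 1.745749
  x_4 = 1.557249 - 0.074001/1.745749 = 1.514860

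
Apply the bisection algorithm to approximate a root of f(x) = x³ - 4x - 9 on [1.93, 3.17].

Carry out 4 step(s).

f(x) = x³ - 4x - 9
Initial interval: [1.93, 3.17]

Iteration 1:
  c_1 = (1.930000 + 3.170000)/2 = 2.550000
  f(c_1) = f(2.550000) = -2.618625
  f(a) × f(c) ≥ 0, new interval: [2.550000, 3.170000]
Iteration 2:
  c_2 = (2.550000 + 3.170000)/2 = 2.860000
  f(c_2) = f(2.860000) = 2.953656
  f(a) × f(c) < 0, new interval: [2.550000, 2.860000]
Iteration 3:
  c_3 = (2.550000 + 2.860000)/2 = 2.705000
  f(c_3) = f(2.705000) = -0.027447
  f(a) × f(c) ≥ 0, new interval: [2.705000, 2.860000]
Iteration 4:
  c_4 = (2.705000 + 2.860000)/2 = 2.782500
  f(c_4) = f(2.782500) = 1.412967
  f(a) × f(c) < 0, new interval: [2.705000, 2.782500]

After 4 iteration(s), the approximation is c_4 = 2.782500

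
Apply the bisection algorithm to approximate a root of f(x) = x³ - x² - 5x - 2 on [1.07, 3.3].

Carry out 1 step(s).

f(x) = x³ - x² - 5x - 2
Initial interval: [1.07, 3.3]

Iteration 1:
  c_1 = (1.070000 + 3.300000)/2 = 2.185000
  f(c_1) = f(2.185000) = -7.267543
  f(a) × f(c) ≥ 0, new interval: [2.185000, 3.300000]

After 1 iteration(s), the approximation is c_1 = 2.185000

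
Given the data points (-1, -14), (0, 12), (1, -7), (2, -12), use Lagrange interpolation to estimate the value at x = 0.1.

Lagrange interpolation formula:
P(x) = Σ yᵢ × Lᵢ(x)
where Lᵢ(x) = Π_{j≠i} (x - xⱼ)/(xᵢ - xⱼ)

L_0(0.1) = (0.1 - 0)/(-1 - 0) × (0.1 - 1)/(-1 - 1) × (0.1 - 2)/(-1 - 2) = -0.028500
L_1(0.1) = (0.1 - (-1))/(0 - (-1)) × (0.1 - 1)/(0 - 1) × (0.1 - 2)/(0 - 2) = 0.940500
L_2(0.1) = (0.1 - (-1))/(1 - (-1)) × (0.1 - 0)/(1 - 0) × (0.1 - 2)/(1 - 2) = 0.104500
L_3(0.1) = (0.1 - (-1))/(2 - (-1)) × (0.1 - 0)/(2 - 0) × (0.1 - 1)/(2 - 1) = -0.016500

P(0.1) = (-14)×L_0(0.1) + 12×L_1(0.1) + (-7)×L_2(0.1) + (-12)×L_3(0.1)
P(0.1) = 11.151500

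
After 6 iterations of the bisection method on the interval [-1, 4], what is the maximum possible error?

Bisection error bound: |error| ≤ (b-a)/2^n
|error| ≤ (4 - (-1))/2^6 = 5/2^6
|error| ≤ 0.0781250000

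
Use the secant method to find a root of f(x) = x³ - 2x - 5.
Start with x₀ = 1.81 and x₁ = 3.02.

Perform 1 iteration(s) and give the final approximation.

f(x) = x³ - 2x - 5
x₀ = 1.81, x₁ = 3.02

Secant formula: x_{n+1} = x_n - f(x_n)(x_n - x_{n-1})/(f(x_n) - f(x_{n-1}))

Iteration 1:
  f(1.810000) = -2.690259
  f(3.020000) = 16.503608
  x_2 = 3.020000 - 16.503608×(3.020000 - 1.810000)/(16.503608 - (-2.690259))
       = 1.979597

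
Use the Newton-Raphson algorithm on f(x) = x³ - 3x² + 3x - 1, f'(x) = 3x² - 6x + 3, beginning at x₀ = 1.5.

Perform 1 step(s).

f(x) = x³ - 3x² + 3x - 1
f'(x) = 3x² - 6x + 3
x₀ = 1.5

Newton-Raphson formula: x_{n+1} = x_n - f(x_n)/f'(x_n)

Iteration 1:
  f(1.500000) = 0.125000
  f'(1.500000) = 0.750000
  x_1 = 1.500000 - 0.125000/0.750000 = 1.333333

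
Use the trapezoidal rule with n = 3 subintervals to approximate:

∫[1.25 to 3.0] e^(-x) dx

f(x) = e^(-x)
a = 1.25, b = 3.0, n = 3
h = (b - a)/n = 0.583333

Trapezoidal rule: (h/2)[f(x₀) + 2f(x₁) + 2f(x₂) + ... + f(xₙ)]

x_0 = 1.2500, f(x_0) = 0.286505, coefficient = 1
x_1 = 1.8333, f(x_1) = 0.159880, coefficient = 2
x_2 = 2.4167, f(x_2) = 0.089219, coefficient = 2
x_3 = 3.0000, f(x_3) = 0.049787, coefficient = 1

I ≈ (0.583333/2) × 0.834488 = 0.243392
Exact value: 0.236718
Error: 0.006675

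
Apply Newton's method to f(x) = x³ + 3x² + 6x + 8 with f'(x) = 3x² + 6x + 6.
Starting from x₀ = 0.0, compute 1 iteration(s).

f(x) = x³ + 3x² + 6x + 8
f'(x) = 3x² + 6x + 6
x₀ = 0.0

Newton-Raphson formula: x_{n+1} = x_n - f(x_n)/f'(x_n)

Iteration 1:
  f(0.000000) = 8.000000
  f'(0.000000) = 6.000000
  x_1 = 0.000000 - 8.000000/6.000000 = -1.333333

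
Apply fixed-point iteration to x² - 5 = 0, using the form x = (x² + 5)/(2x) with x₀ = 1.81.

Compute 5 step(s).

Equation: x² - 5 = 0
Fixed-point form: x = (x² + 5)/(2x)
x₀ = 1.81

x_1 = g(1.810000) = 2.286215
x_2 = g(2.286215) = 2.236618
x_3 = g(2.236618) = 2.236068
x_4 = g(2.236068) = 2.236068
x_5 = g(2.236068) = 2.236068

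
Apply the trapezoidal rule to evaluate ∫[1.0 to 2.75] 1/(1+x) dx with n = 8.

f(x) = 1/(1+x)
a = 1.0, b = 2.75, n = 8
h = (b - a)/n = 0.218750

Trapezoidal rule: (h/2)[f(x₀) + 2f(x₁) + 2f(x₂) + ... + f(xₙ)]

x_0 = 1.0000, f(x_0) = 0.500000, coefficient = 1
x_1 = 1.2188, f(x_1) = 0.450704, coefficient = 2
x_2 = 1.4375, f(x_2) = 0.410256, coefficient = 2
x_3 = 1.6562, f(x_3) = 0.376471, coefficient = 2
x_4 = 1.8750, f(x_4) = 0.347826, coefficient = 2
x_5 = 2.0938, f(x_5) = 0.323232, coefficient = 2
x_6 = 2.3125, f(x_6) = 0.301887, coefficient = 2
x_7 = 2.5312, f(x_7) = 0.283186, coefficient = 2
x_8 = 2.7500, f(x_8) = 0.266667, coefficient = 1

I ≈ (0.218750/2) × 5.753791 = 0.629321
Exact value: 0.628609
Error: 0.000712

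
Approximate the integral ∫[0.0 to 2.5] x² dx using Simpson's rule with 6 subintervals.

f(x) = x²
a = 0.0, b = 2.5, n = 6
h = (b - a)/n = 0.416667

Simpson's rule: (h/3)[f(x₀) + 4f(x₁) + 2f(x₂) + ... + f(xₙ)]

x_0 = 0.0000, f(x_0) = 0.000000, coefficient = 1
x_1 = 0.4167, f(x_1) = 0.173611, coefficient = 4
x_2 = 0.8333, f(x_2) = 0.694444, coefficient = 2
x_3 = 1.2500, f(x_3) = 1.562500, coefficient = 4
x_4 = 1.6667, f(x_4) = 2.777778, coefficient = 2
x_5 = 2.0833, f(x_5) = 4.340278, coefficient = 4
x_6 = 2.5000, f(x_6) = 6.250000, coefficient = 1

I ≈ (0.416667/3) × 37.500000 = 5.208333
Exact value: 5.208333
Error: 0.000000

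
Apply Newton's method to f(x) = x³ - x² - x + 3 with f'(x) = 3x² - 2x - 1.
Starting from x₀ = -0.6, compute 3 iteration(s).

f(x) = x³ - x² - x + 3
f'(x) = 3x² - 2x - 1
x₀ = -0.6

Newton-Raphson formula: x_{n+1} = x_n - f(x_n)/f'(x_n)

Iteration 1:
  f(-0.600000) = 3.024000
  f'(-0.600000) = 1.280000
  x_1 = -0.600000 - 3.024000/1.280000 = -2.962500
Iteration 2:
  f(-2.962500) = -28.814010
  f'(-2.962500) = 31.254219
  x_2 = -2.962500 - (-28.814010)/31.254219 = -2.040576
Iteration 3:
  f(-2.040576) = -7.620234
  f'(-2.040576) = 15.573005
  x_3 = -2.040576 - (-7.620234)/15.573005 = -1.551253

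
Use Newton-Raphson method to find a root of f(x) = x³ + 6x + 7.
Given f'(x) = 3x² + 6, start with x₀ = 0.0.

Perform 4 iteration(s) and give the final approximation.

f(x) = x³ + 6x + 7
f'(x) = 3x² + 6
x₀ = 0.0

Newton-Raphson formula: x_{n+1} = x_n - f(x_n)/f'(x_n)

Iteration 1:
  f(0.000000) = 7.000000
  f'(0.000000) = 6.000000
  x_1 = 0.000000 - 7.000000/6.000000 = -1.166667
Iteration 2:
  f(-1.166667) = -1.587963
  f'(-1.166667) = 10.083333
  x_2 = -1.166667 - (-1.587963)/10.083333 = -1.009183
Iteration 3:
  f(-1.009183) = -0.082898
  f'(-1.009183) = 9.055349
  x_3 = -1.009183 - (-0.082898)/9.055349 = -1.000028
Iteration 4:
  f(-1.000028) = -0.000253
  f'(-1.000028) = 9.000169
  x_4 = -1.000028 - (-0.000253)/9.000169 = -1.000000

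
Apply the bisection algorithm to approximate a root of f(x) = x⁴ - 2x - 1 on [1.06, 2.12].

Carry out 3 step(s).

f(x) = x⁴ - 2x - 1
Initial interval: [1.06, 2.12]

Iteration 1:
  c_1 = (1.060000 + 2.120000)/2 = 1.590000
  f(c_1) = f(1.590000) = 2.211290
  f(a) × f(c) < 0, new interval: [1.060000, 1.590000]
Iteration 2:
  c_2 = (1.060000 + 1.590000)/2 = 1.325000
  f(c_2) = f(1.325000) = -0.567781
  f(a) × f(c) ≥ 0, new interval: [1.325000, 1.590000]
Iteration 3:
  c_3 = (1.325000 + 1.590000)/2 = 1.457500
  f(c_3) = f(1.457500) = 0.597677
  f(a) × f(c) < 0, new interval: [1.325000, 1.457500]

After 3 iteration(s), the approximation is c_3 = 1.457500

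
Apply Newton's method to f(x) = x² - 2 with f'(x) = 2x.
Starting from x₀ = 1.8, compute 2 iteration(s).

f(x) = x² - 2
f'(x) = 2x
x₀ = 1.8

Newton-Raphson formula: x_{n+1} = x_n - f(x_n)/f'(x_n)

Iteration 1:
  f(1.800000) = 1.240000
  f'(1.800000) = 3.600000
  x_1 = 1.800000 - 1.240000/3.600000 = 1.455556
Iteration 2:
  f(1.455556) = 0.118642
  f'(1.455556) = 2.911111
  x_2 = 1.455556 - 0.118642/2.911111 = 1.414801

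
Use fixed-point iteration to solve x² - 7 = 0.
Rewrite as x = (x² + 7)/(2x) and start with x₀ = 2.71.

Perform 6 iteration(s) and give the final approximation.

Equation: x² - 7 = 0
Fixed-point form: x = (x² + 7)/(2x)
x₀ = 2.71

x_1 = g(2.710000) = 2.646513
x_2 = g(2.646513) = 2.645751
x_3 = g(2.645751) = 2.645751
x_4 = g(2.645751) = 2.645751
x_5 = g(2.645751) = 2.645751
x_6 = g(2.645751) = 2.645751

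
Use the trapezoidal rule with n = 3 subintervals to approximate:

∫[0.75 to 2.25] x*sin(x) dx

f(x) = x*sin(x)
a = 0.75, b = 2.25, n = 3
h = (b - a)/n = 0.500000

Trapezoidal rule: (h/2)[f(x₀) + 2f(x₁) + 2f(x₂) + ... + f(xₙ)]

x_0 = 0.7500, f(x_0) = 0.511229, coefficient = 1
x_1 = 1.2500, f(x_1) = 1.186231, coefficient = 2
x_2 = 1.7500, f(x_2) = 1.721975, coefficient = 2
x_3 = 2.2500, f(x_3) = 1.750665, coefficient = 1

I ≈ (0.500000/2) × 8.078306 = 2.019577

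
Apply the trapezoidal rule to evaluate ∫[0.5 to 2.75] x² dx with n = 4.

f(x) = x²
a = 0.5, b = 2.75, n = 4
h = (b - a)/n = 0.562500

Trapezoidal rule: (h/2)[f(x₀) + 2f(x₁) + 2f(x₂) + ... + f(xₙ)]

x_0 = 0.5000, f(x_0) = 0.250000, coefficient = 1
x_1 = 1.0625, f(x_1) = 1.128906, coefficient = 2
x_2 = 1.6250, f(x_2) = 2.640625, coefficient = 2
x_3 = 2.1875, f(x_3) = 4.785156, coefficient = 2
x_4 = 2.7500, f(x_4) = 7.562500, coefficient = 1

I ≈ (0.562500/2) × 24.921875 = 7.009277
Exact value: 6.890625
Error: 0.118652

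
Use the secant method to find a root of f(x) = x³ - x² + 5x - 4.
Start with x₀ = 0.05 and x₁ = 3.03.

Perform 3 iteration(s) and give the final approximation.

f(x) = x³ - x² + 5x - 4
x₀ = 0.05, x₁ = 3.03

Secant formula: x_{n+1} = x_n - f(x_n)(x_n - x_{n-1})/(f(x_n) - f(x_{n-1}))

Iteration 1:
  f(0.050000) = -3.752375
  f(3.030000) = 29.787227
  x_2 = 3.030000 - 29.787227×(3.030000 - 0.050000)/(29.787227 - (-3.752375))
       = 0.383399
Iteration 2:
  f(3.030000) = 29.787227
  f(0.383399) = -2.173641
  x_3 = 0.383399 - (-2.173641)×(0.383399 - 3.030000)/(-2.173641 - 29.787227)
       = 0.563393
Iteration 3:
  f(0.383399) = -2.173641
  f(0.563393) = -1.321619
  x_4 = 0.563393 - (-1.321619)×(0.563393 - 0.383399)/(-1.321619 - (-2.173641))
       = 0.842591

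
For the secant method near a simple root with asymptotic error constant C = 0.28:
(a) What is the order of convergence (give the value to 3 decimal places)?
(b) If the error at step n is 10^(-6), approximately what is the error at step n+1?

(a) Secant method has superlinear convergence with order φ = (1+√5)/2 ≈ 1.618.
    This means |e_{n+1}| ≈ C|e_n|^1.618.

(b) With |e_n| = 10^(-6) and C = 0.28:
    |e_{n+1}| ≈ 0.28 × (10^(-6))^1.618 = 0.28 × 10^(-9.71)

(a) ≈ 1.618 (golden ratio); (b) |e_{n+1}| ≈ 5.482e-11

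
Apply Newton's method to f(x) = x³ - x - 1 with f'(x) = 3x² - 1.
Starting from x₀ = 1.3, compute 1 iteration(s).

f(x) = x³ - x - 1
f'(x) = 3x² - 1
x₀ = 1.3

Newton-Raphson formula: x_{n+1} = x_n - f(x_n)/f'(x_n)

Iteration 1:
  f(1.300000) = -0.103000
  f'(1.300000) = 4.070000
  x_1 = 1.300000 - (-0.103000)/4.070000 = 1.325307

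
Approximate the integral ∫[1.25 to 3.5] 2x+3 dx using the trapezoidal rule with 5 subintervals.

f(x) = 2x+3
a = 1.25, b = 3.5, n = 5
h = (b - a)/n = 0.450000

Trapezoidal rule: (h/2)[f(x₀) + 2f(x₁) + 2f(x₂) + ... + f(xₙ)]

x_0 = 1.2500, f(x_0) = 5.500000, coefficient = 1
x_1 = 1.7000, f(x_1) = 6.400000, coefficient = 2
x_2 = 2.1500, f(x_2) = 7.300000, coefficient = 2
x_3 = 2.6000, f(x_3) = 8.200000, coefficient = 2
x_4 = 3.0500, f(x_4) = 9.100000, coefficient = 2
x_5 = 3.5000, f(x_5) = 10.000000, coefficient = 1

I ≈ (0.450000/2) × 77.500000 = 17.437500
Exact value: 17.437500
Error: 0.000000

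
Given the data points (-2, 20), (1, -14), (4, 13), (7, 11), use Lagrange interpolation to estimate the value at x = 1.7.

Lagrange interpolation formula:
P(x) = Σ yᵢ × Lᵢ(x)
where Lᵢ(x) = Π_{j≠i} (x - xⱼ)/(xᵢ - xⱼ)

L_0(1.7) = (1.7 - 1)/(-2 - 1) × (1.7 - 4)/(-2 - 4) × (1.7 - 7)/(-2 - 7) = -0.052673
L_1(1.7) = (1.7 - (-2))/(1 - (-2)) × (1.7 - 4)/(1 - 4) × (1.7 - 7)/(1 - 7) = 0.835241
L_2(1.7) = (1.7 - (-2))/(4 - (-2)) × (1.7 - 1)/(4 - 1) × (1.7 - 7)/(4 - 7) = 0.254204
L_3(1.7) = (1.7 - (-2))/(7 - (-2)) × (1.7 - 1)/(7 - 1) × (1.7 - 4)/(7 - 4) = -0.036772

P(1.7) = 20×L_0(1.7) + (-14)×L_1(1.7) + 13×L_2(1.7) + 11×L_3(1.7)
P(1.7) = -9.846667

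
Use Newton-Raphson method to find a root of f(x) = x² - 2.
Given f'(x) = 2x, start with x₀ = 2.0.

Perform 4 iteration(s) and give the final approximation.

f(x) = x² - 2
f'(x) = 2x
x₀ = 2.0

Newton-Raphson formula: x_{n+1} = x_n - f(x_n)/f'(x_n)

Iteration 1:
  f(2.000000) = 2.000000
  f'(2.000000) = 4.000000
  x_1 = 2.000000 - 2.000000/4.000000 = 1.500000
Iteration 2:
  f(1.500000) = 0.250000
  f'(1.500000) = 3.000000
  x_2 = 1.500000 - 0.250000/3.000000 = 1.416667
Iteration 3:
  f(1.416667) = 0.006944
  f'(1.416667) = 2.833333
  x_3 = 1.416667 - 0.006944/2.833333 = 1.414216
Iteration 4:
  f(1.414216) = 0.000006
  f'(1.414216) = 2.828431
  x_4 = 1.414216 - 0.000006/2.828431 = 1.414214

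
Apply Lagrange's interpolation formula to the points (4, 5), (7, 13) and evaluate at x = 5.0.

Lagrange interpolation formula:
P(x) = Σ yᵢ × Lᵢ(x)
where Lᵢ(x) = Π_{j≠i} (x - xⱼ)/(xᵢ - xⱼ)

L_0(5.0) = (5.0 - 7)/(4 - 7) = 0.666667
L_1(5.0) = (5.0 - 4)/(7 - 4) = 0.333333

P(5.0) = 5×L_0(5.0) + 13×L_1(5.0)
P(5.0) = 7.666667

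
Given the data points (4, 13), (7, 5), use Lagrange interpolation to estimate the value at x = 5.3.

Lagrange interpolation formula:
P(x) = Σ yᵢ × Lᵢ(x)
where Lᵢ(x) = Π_{j≠i} (x - xⱼ)/(xᵢ - xⱼ)

L_0(5.3) = (5.3 - 7)/(4 - 7) = 0.566667
L_1(5.3) = (5.3 - 4)/(7 - 4) = 0.433333

P(5.3) = 13×L_0(5.3) + 5×L_1(5.3)
P(5.3) = 9.533333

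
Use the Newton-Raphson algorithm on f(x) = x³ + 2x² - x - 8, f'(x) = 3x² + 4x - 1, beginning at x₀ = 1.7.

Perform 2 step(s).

f(x) = x³ + 2x² - x - 8
f'(x) = 3x² + 4x - 1
x₀ = 1.7

Newton-Raphson formula: x_{n+1} = x_n - f(x_n)/f'(x_n)

Iteration 1:
  f(1.700000) = 0.993000
  f'(1.700000) = 14.470000
  x_1 = 1.700000 - 0.993000/14.470000 = 1.631375
Iteration 2:
  f(1.631375) = 0.033113
  f'(1.631375) = 13.509657
  x_2 = 1.631375 - 0.033113/13.509657 = 1.628924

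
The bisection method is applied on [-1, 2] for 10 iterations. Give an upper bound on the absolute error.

Bisection error bound: |error| ≤ (b-a)/2^n
|error| ≤ (2 - (-1))/2^10 = 3/2^10
|error| ≤ 0.0029296875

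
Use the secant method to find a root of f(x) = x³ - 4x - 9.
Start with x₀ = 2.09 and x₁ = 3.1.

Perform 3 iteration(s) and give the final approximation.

f(x) = x³ - 4x - 9
x₀ = 2.09, x₁ = 3.1

Secant formula: x_{n+1} = x_n - f(x_n)(x_n - x_{n-1})/(f(x_n) - f(x_{n-1}))

Iteration 1:
  f(2.090000) = -8.230671
  f(3.100000) = 8.391000
  x_2 = 3.100000 - 8.391000×(3.100000 - 2.090000)/(8.391000 - (-8.230671))
       = 2.590129
Iteration 2:
  f(3.100000) = 8.391000
  f(2.590129) = -1.983943
  x_3 = 2.590129 - (-1.983943)×(2.590129 - 3.100000)/(-1.983943 - 8.391000)
       = 2.687629
Iteration 3:
  f(2.590129) = -1.983943
  f(2.687629) = -0.336837
  x_4 = 2.687629 - (-0.336837)×(2.687629 - 2.590129)/(-0.336837 - (-1.983943))
       = 2.707568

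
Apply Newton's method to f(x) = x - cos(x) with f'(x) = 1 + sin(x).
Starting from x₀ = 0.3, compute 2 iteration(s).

f(x) = x - cos(x)
f'(x) = 1 + sin(x)
x₀ = 0.3

Newton-Raphson formula: x_{n+1} = x_n - f(x_n)/f'(x_n)

Iteration 1:
  f(0.300000) = -0.655336
  f'(0.300000) = 1.295520
  x_1 = 0.300000 - (-0.655336)/1.295520 = 0.805848
Iteration 2:
  f(0.805848) = 0.113349
  f'(0.805848) = 1.721418
  x_2 = 0.805848 - 0.113349/1.721418 = 0.740002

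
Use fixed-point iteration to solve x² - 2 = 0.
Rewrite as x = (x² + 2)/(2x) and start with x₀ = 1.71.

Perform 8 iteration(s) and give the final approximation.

Equation: x² - 2 = 0
Fixed-point form: x = (x² + 2)/(2x)
x₀ = 1.71

x_1 = g(1.710000) = 1.439795
x_2 = g(1.439795) = 1.414441
x_3 = g(1.414441) = 1.414214
x_4 = g(1.414214) = 1.414214
x_5 = g(1.414214) = 1.414214
x_6 = g(1.414214) = 1.414214
x_7 = g(1.414214) = 1.414214
x_8 = g(1.414214) = 1.414214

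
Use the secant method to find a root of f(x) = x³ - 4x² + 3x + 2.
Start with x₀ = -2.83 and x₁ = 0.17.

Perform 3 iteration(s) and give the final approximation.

f(x) = x³ - 4x² + 3x + 2
x₀ = -2.83, x₁ = 0.17

Secant formula: x_{n+1} = x_n - f(x_n)(x_n - x_{n-1})/(f(x_n) - f(x_{n-1}))

Iteration 1:
  f(-2.830000) = -61.190787
  f(0.170000) = 2.399313
  x_2 = 0.170000 - 2.399313×(0.170000 - (-2.830000))/(2.399313 - (-61.190787))
       = 0.056807
Iteration 2:
  f(0.170000) = 2.399313
  f(0.056807) = 2.157697
  x_3 = 0.056807 - 2.157697×(0.056807 - 0.170000)/(2.157697 - 2.399313)
       = -0.954034
Iteration 3:
  f(0.056807) = 2.157697
  f(-0.954034) = -5.371170
  x_4 = -0.954034 - (-5.371170)×(-0.954034 - 0.056807)/(-5.371170 - 2.157697)
       = -0.232890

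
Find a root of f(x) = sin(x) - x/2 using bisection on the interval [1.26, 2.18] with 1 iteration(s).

f(x) = sin(x) - x/2
Initial interval: [1.26, 2.18]

Iteration 1:
  c_1 = (1.260000 + 2.180000)/2 = 1.720000
  f(c_1) = f(1.720000) = 0.128890
  f(a) × f(c) ≥ 0, new interval: [1.720000, 2.180000]

After 1 iteration(s), the approximation is c_1 = 1.720000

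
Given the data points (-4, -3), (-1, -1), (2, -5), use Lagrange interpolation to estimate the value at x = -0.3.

Lagrange interpolation formula:
P(x) = Σ yᵢ × Lᵢ(x)
where Lᵢ(x) = Π_{j≠i} (x - xⱼ)/(xᵢ - xⱼ)

L_0(-0.3) = (-0.3 - (-1))/(-4 - (-1)) × (-0.3 - 2)/(-4 - 2) = -0.089444
L_1(-0.3) = (-0.3 - (-4))/(-1 - (-4)) × (-0.3 - 2)/(-1 - 2) = 0.945556
L_2(-0.3) = (-0.3 - (-4))/(2 - (-4)) × (-0.3 - (-1))/(2 - (-1)) = 0.143889

P(-0.3) = (-3)×L_0(-0.3) + (-1)×L_1(-0.3) + (-5)×L_2(-0.3)
P(-0.3) = -1.396667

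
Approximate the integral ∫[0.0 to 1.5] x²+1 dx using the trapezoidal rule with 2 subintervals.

f(x) = x²+1
a = 0.0, b = 1.5, n = 2
h = (b - a)/n = 0.750000

Trapezoidal rule: (h/2)[f(x₀) + 2f(x₁) + 2f(x₂) + ... + f(xₙ)]

x_0 = 0.0000, f(x_0) = 1.000000, coefficient = 1
x_1 = 0.7500, f(x_1) = 1.562500, coefficient = 2
x_2 = 1.5000, f(x_2) = 3.250000, coefficient = 1

I ≈ (0.750000/2) × 7.375000 = 2.765625
Exact value: 2.625000
Error: 0.140625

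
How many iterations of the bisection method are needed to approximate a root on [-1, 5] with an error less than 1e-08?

We need (b-a)/2^n ≤ 1e-08
(5 - (-1))/2^n ≤ 1e-08
6/2^n ≤ 1e-08
2^n ≥ 600000000
n ≥ log₂(600000000) = 29.16
n ≥ 30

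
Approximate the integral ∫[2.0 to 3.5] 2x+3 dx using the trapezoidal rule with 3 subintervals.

f(x) = 2x+3
a = 2.0, b = 3.5, n = 3
h = (b - a)/n = 0.500000

Trapezoidal rule: (h/2)[f(x₀) + 2f(x₁) + 2f(x₂) + ... + f(xₙ)]

x_0 = 2.0000, f(x_0) = 7.000000, coefficient = 1
x_1 = 2.5000, f(x_1) = 8.000000, coefficient = 2
x_2 = 3.0000, f(x_2) = 9.000000, coefficient = 2
x_3 = 3.5000, f(x_3) = 10.000000, coefficient = 1

I ≈ (0.500000/2) × 51.000000 = 12.750000
Exact value: 12.750000
Error: 0.000000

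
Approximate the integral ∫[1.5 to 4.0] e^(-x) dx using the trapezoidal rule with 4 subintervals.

f(x) = e^(-x)
a = 1.5, b = 4.0, n = 4
h = (b - a)/n = 0.625000

Trapezoidal rule: (h/2)[f(x₀) + 2f(x₁) + 2f(x₂) + ... + f(xₙ)]

x_0 = 1.5000, f(x_0) = 0.223130, coefficient = 1
x_1 = 2.1250, f(x_1) = 0.119433, coefficient = 2
x_2 = 2.7500, f(x_2) = 0.063928, coefficient = 2
x_3 = 3.3750, f(x_3) = 0.034218, coefficient = 2
x_4 = 4.0000, f(x_4) = 0.018316, coefficient = 1

I ≈ (0.625000/2) × 0.676604 = 0.211439
Exact value: 0.204815
Error: 0.006624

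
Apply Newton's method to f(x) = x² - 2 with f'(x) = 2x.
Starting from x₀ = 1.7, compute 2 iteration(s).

f(x) = x² - 2
f'(x) = 2x
x₀ = 1.7

Newton-Raphson formula: x_{n+1} = x_n - f(x_n)/f'(x_n)

Iteration 1:
  f(1.700000) = 0.890000
  f'(1.700000) = 3.400000
  x_1 = 1.700000 - 0.890000/3.400000 = 1.438235
Iteration 2:
  f(1.438235) = 0.068521
  f'(1.438235) = 2.876471
  x_2 = 1.438235 - 0.068521/2.876471 = 1.414414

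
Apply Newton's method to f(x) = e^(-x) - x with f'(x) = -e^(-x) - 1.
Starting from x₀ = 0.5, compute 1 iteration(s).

f(x) = e^(-x) - x
f'(x) = -e^(-x) - 1
x₀ = 0.5

Newton-Raphson formula: x_{n+1} = x_n - f(x_n)/f'(x_n)

Iteration 1:
  f(0.500000) = 0.106531
  f'(0.500000) = -1.606531
  x_1 = 0.500000 - 0.106531/(-1.606531) = 0.566311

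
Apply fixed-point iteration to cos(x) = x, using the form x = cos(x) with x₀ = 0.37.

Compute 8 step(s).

Equation: cos(x) = x
Fixed-point form: x = cos(x)
x₀ = 0.37

x_1 = g(0.370000) = 0.932327
x_2 = g(0.932327) = 0.595967
x_3 = g(0.595967) = 0.827606
x_4 = g(0.827606) = 0.676640
x_5 = g(0.676640) = 0.779681
x_6 = g(0.779681) = 0.711138
x_7 = g(0.711138) = 0.757620
x_8 = g(0.757620) = 0.726474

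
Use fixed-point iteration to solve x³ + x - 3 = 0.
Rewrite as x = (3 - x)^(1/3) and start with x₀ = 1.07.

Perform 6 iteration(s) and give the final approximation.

Equation: x³ + x - 3 = 0
Fixed-point form: x = (3 - x)^(1/3)
x₀ = 1.07

x_1 = g(1.070000) = 1.245047
x_2 = g(1.245047) = 1.206207
x_3 = g(1.206207) = 1.215041
x_4 = g(1.215041) = 1.213043
x_5 = g(1.213043) = 1.213495
x_6 = g(1.213495) = 1.213393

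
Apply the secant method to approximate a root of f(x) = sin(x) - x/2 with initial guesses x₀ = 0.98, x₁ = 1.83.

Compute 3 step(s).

f(x) = sin(x) - x/2
x₀ = 0.98, x₁ = 1.83

Secant formula: x_{n+1} = x_n - f(x_n)(x_n - x_{n-1})/(f(x_n) - f(x_{n-1}))

Iteration 1:
  f(0.980000) = 0.340497
  f(1.830000) = 0.051594
  x_2 = 1.830000 - 0.051594×(1.830000 - 0.980000)/(0.051594 - 0.340497)
       = 1.981799
Iteration 2:
  f(1.830000) = 0.051594
  f(1.981799) = -0.074179
  x_3 = 1.981799 - (-0.074179)×(1.981799 - 1.830000)/(-0.074179 - 0.051594)
       = 1.892271
Iteration 3:
  f(1.981799) = -0.074179
  f(1.892271) = 0.002635
  x_4 = 1.892271 - 0.002635×(1.892271 - 1.981799)/(0.002635 - (-0.074179))
       = 1.895342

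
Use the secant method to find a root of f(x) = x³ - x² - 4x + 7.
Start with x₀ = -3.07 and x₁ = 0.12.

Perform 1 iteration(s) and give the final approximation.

f(x) = x³ - x² - 4x + 7
x₀ = -3.07, x₁ = 0.12

Secant formula: x_{n+1} = x_n - f(x_n)(x_n - x_{n-1})/(f(x_n) - f(x_{n-1}))

Iteration 1:
  f(-3.070000) = -19.079343
  f(0.120000) = 6.507328
  x_2 = 0.120000 - 6.507328×(0.120000 - (-3.070000))/(6.507328 - (-19.079343))
       = -0.691296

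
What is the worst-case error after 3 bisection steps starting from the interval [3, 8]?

Bisection error bound: |error| ≤ (b-a)/2^n
|error| ≤ (8 - 3)/2^3 = 5/2^3
|error| ≤ 0.6250000000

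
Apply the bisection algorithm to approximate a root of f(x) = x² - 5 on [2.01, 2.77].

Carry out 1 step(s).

f(x) = x² - 5
Initial interval: [2.01, 2.77]

Iteration 1:
  c_1 = (2.010000 + 2.770000)/2 = 2.390000
  f(c_1) = f(2.390000) = 0.712100
  f(a) × f(c) < 0, new interval: [2.010000, 2.390000]

After 1 iteration(s), the approximation is c_1 = 2.390000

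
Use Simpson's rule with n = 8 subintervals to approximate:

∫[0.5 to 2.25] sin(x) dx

f(x) = sin(x)
a = 0.5, b = 2.25, n = 8
h = (b - a)/n = 0.218750

Simpson's rule: (h/3)[f(x₀) + 4f(x₁) + 2f(x₂) + ... + f(xₙ)]

x_0 = 0.5000, f(x_0) = 0.479426, coefficient = 1
x_1 = 0.7188, f(x_1) = 0.658444, coefficient = 4
x_2 = 0.9375, f(x_2) = 0.806081, coefficient = 2
x_3 = 1.1562, f(x_3) = 0.915299, coefficient = 4
x_4 = 1.3750, f(x_4) = 0.980893, coefficient = 2
x_5 = 1.5938, f(x_5) = 0.999737, coefficient = 4
x_6 = 1.8125, f(x_6) = 0.970932, coefficient = 2
x_7 = 2.0312, f(x_7) = 0.895851, coefficient = 4
x_8 = 2.2500, f(x_8) = 0.778073, coefficient = 1

I ≈ (0.218750/3) × 20.650635 = 1.505775
Exact value: 1.505756
Error: 0.000019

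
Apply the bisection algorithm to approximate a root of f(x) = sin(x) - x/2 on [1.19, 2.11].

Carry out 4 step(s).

f(x) = sin(x) - x/2
Initial interval: [1.19, 2.11]

Iteration 1:
  c_1 = (1.190000 + 2.110000)/2 = 1.650000
  f(c_1) = f(1.650000) = 0.171865
  f(a) × f(c) ≥ 0, new interval: [1.650000, 2.110000]
Iteration 2:
  c_2 = (1.650000 + 2.110000)/2 = 1.880000
  f(c_2) = f(1.880000) = 0.012576
  f(a) × f(c) ≥ 0, new interval: [1.880000, 2.110000]
Iteration 3:
  c_3 = (1.880000 + 2.110000)/2 = 1.995000
  f(c_3) = f(1.995000) = -0.086133
  f(a) × f(c) < 0, new interval: [1.880000, 1.995000]
Iteration 4:
  c_4 = (1.880000 + 1.995000)/2 = 1.937500
  f(c_4) = f(1.937500) = -0.035236
  f(a) × f(c) < 0, new interval: [1.880000, 1.937500]

After 4 iteration(s), the approximation is c_4 = 1.937500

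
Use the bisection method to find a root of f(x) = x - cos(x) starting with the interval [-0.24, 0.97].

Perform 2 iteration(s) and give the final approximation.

f(x) = x - cos(x)
Initial interval: [-0.24, 0.97]

Iteration 1:
  c_1 = (-0.240000 + 0.970000)/2 = 0.365000
  f(c_1) = f(0.365000) = -0.569124
  f(a) × f(c) ≥ 0, new interval: [0.365000, 0.970000]
Iteration 2:
  c_2 = (0.365000 + 0.970000)/2 = 0.667500
  f(c_2) = f(0.667500) = -0.117872
  f(a) × f(c) ≥ 0, new interval: [0.667500, 0.970000]

After 2 iteration(s), the approximation is c_2 = 0.667500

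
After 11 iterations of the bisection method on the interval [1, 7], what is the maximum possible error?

Bisection error bound: |error| ≤ (b-a)/2^n
|error| ≤ (7 - 1)/2^11 = 6/2^11
|error| ≤ 0.0029296875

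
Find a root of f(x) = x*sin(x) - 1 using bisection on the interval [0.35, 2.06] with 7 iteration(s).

f(x) = x*sin(x) - 1
Initial interval: [0.35, 2.06]

Iteration 1:
  c_1 = (0.350000 + 2.060000)/2 = 1.205000
  f(c_1) = f(1.205000) = 0.125276
  f(a) × f(c) < 0, new interval: [0.350000, 1.205000]
Iteration 2:
  c_2 = (0.350000 + 1.205000)/2 = 0.777500
  f(c_2) = f(0.777500) = -0.454584
  f(a) × f(c) ≥ 0, new interval: [0.777500, 1.205000]
Iteration 3:
  c_3 = (0.777500 + 1.205000)/2 = 0.991250
  f(c_3) = f(0.991250) = -0.170610
  f(a) × f(c) ≥ 0, new interval: [0.991250, 1.205000]
Iteration 4:
  c_4 = (0.991250 + 1.205000)/2 = 1.098125
  f(c_4) = f(1.098125) = -0.022279
  f(a) × f(c) ≥ 0, new interval: [1.098125, 1.205000]
Iteration 5:
  c_5 = (1.098125 + 1.205000)/2 = 1.151563
  f(c_5) = f(1.151563) = 0.051838
  f(a) × f(c) < 0, new interval: [1.098125, 1.151563]
Iteration 6:
  c_6 = (1.098125 + 1.151563)/2 = 1.124844
  f(c_6) = f(1.124844) = 0.014834
  f(a) × f(c) < 0, new interval: [1.098125, 1.124844]
Iteration 7:
  c_7 = (1.098125 + 1.124844)/2 = 1.111484
  f(c_7) = f(1.111484) = -0.003712
  f(a) × f(c) ≥ 0, new interval: [1.111484, 1.124844]

After 7 iteration(s), the approximation is c_7 = 1.111484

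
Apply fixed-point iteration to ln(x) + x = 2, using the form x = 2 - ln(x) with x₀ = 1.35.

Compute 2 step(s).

Equation: ln(x) + x = 2
Fixed-point form: x = 2 - ln(x)
x₀ = 1.35

x_1 = g(1.350000) = 1.699895
x_2 = g(1.699895) = 1.469433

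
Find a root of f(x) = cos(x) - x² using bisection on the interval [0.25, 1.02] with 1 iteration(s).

f(x) = cos(x) - x²
Initial interval: [0.25, 1.02]

Iteration 1:
  c_1 = (0.250000 + 1.020000)/2 = 0.635000
  f(c_1) = f(0.635000) = 0.401847
  f(a) × f(c) ≥ 0, new interval: [0.635000, 1.020000]

After 1 iteration(s), the approximation is c_1 = 0.635000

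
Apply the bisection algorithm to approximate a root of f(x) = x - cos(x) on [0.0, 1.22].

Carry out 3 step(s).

f(x) = x - cos(x)
Initial interval: [0.0, 1.22]

Iteration 1:
  c_1 = (0.000000 + 1.220000)/2 = 0.610000
  f(c_1) = f(0.610000) = -0.209648
  f(a) × f(c) ≥ 0, new interval: [0.610000, 1.220000]
Iteration 2:
  c_2 = (0.610000 + 1.220000)/2 = 0.915000
  f(c_2) = f(0.915000) = 0.305209
  f(a) × f(c) < 0, new interval: [0.610000, 0.915000]
Iteration 3:
  c_3 = (0.610000 + 0.915000)/2 = 0.762500
  f(c_3) = f(0.762500) = 0.039389
  f(a) × f(c) < 0, new interval: [0.610000, 0.762500]

After 3 iteration(s), the approximation is c_3 = 0.762500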